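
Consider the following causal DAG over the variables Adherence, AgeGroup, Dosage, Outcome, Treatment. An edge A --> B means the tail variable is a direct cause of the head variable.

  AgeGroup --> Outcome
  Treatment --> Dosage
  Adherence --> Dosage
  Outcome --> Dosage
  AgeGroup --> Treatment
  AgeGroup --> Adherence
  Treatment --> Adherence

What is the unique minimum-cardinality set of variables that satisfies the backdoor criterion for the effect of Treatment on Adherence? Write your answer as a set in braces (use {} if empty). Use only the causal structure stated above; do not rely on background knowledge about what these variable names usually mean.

Variables eligible for adjustment (non-descendants of Treatment, excluding Treatment and Adherence): {AgeGroup, Outcome}.
Backdoor paths from Treatment to Adherence:
  P1: Treatment <- AgeGroup -> Outcome -> Dosage <- Adherence
  P2: Treatment <- AgeGroup -> Adherence
The empty set is not sufficient: P2 (Treatment <- AgeGroup -> Adherence) has no collider blocking it and no conditioned non-collider, so it is open.
Try {AgeGroup}:
  P1: blocked at fork node AgeGroup ∈ conditioning set.
  P2: blocked at fork node AgeGroup ∈ conditioning set.
{AgeGroup} contains no descendant of Treatment and blocks every backdoor path.
No other singleton works — e.g. {Outcome} leaves P2 open — so {AgeGroup} is the unique smallest valid adjustment set.

{AgeGroup}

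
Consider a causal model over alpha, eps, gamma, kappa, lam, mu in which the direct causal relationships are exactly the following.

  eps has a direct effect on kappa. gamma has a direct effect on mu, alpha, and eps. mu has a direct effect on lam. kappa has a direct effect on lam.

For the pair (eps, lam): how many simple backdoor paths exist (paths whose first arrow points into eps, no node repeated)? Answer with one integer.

A backdoor path from eps to lam is any simple undirected path whose first edge points into eps (i.e. leaves eps via a parent).
Parents of eps: {gamma}.
Enumerating:
  P1: eps <- gamma -> mu -> lam
That exhausts the simple backdoor paths. Count: 1.

1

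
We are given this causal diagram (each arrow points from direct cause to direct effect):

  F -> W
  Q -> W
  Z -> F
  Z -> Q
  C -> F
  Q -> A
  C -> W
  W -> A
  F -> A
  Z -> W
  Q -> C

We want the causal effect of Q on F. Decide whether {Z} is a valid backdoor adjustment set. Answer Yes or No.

Backdoor paths from Q to F (paths whose first edge points into Q):
  P1: Q <- Z -> F
  P2: Q <- Z -> W <- C -> F
  P3: Q <- Z -> W <- F
  P4: Q <- Z -> W -> A <- F
Condition 1 (no descendant of Q in the set): holds — descendants of Q are {A, C, F, W}; none are in {Z}.
Condition 2 (every backdoor path blocked by {Z}):
  P1: blocked at fork node Z ∈ conditioning set.
  P2: blocked at fork node Z ∈ conditioning set.
  P3: blocked at fork node Z ∈ conditioning set.
  P4: blocked at fork node Z ∈ conditioning set.
{Z} satisfies the backdoor criterion.

Yes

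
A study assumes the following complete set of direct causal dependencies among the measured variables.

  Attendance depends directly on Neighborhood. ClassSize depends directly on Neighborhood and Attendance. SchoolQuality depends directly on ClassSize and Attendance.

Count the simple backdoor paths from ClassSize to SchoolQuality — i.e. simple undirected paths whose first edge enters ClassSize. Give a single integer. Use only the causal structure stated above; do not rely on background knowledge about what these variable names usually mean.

2

A backdoor path from ClassSize to SchoolQuality is any simple undirected path whose first edge points into ClassSize (i.e. leaves ClassSize via a parent).
Parents of ClassSize: {Attendance, Neighborhood}.
Enumerating:
  P1: ClassSize <- Neighborhood -> Attendance -> SchoolQuality
  P2: ClassSize <- Attendance -> SchoolQuality
That exhausts the simple backdoor paths. Count: 2.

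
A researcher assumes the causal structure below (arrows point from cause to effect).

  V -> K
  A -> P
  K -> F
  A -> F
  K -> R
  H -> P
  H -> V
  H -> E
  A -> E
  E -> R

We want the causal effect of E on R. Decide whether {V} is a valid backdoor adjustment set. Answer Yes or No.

Yes

Backdoor paths from E to R (paths whose first edge points into E):
  P1: E <- H -> V -> K -> R
  P2: E <- H -> P <- A -> F <- K -> R
  P3: E <- A -> P <- H -> V -> K -> R
  P4: E <- A -> F <- K -> R
Condition 1 (no descendant of E in the set): holds — descendants of E are {R}; none are in {V}.
Condition 2 (every backdoor path blocked by {V}):
  P1: blocked at chain node V ∈ conditioning set.
  P2: blocked at collider P (neither it nor any descendant is in the conditioning set).
  P3: blocked at collider P (neither it nor any descendant is in the conditioning set).
  P4: blocked at collider F (neither it nor any descendant is in the conditioning set).
{V} satisfies the backdoor criterion.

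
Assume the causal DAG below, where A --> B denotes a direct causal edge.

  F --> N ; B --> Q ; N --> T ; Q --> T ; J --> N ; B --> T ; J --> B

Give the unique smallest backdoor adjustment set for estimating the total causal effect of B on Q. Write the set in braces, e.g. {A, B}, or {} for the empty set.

Variables eligible for adjustment (non-descendants of B, excluding B and Q): {F, J, N}.
Backdoor paths from B to Q:
  P1: B <- J -> N -> T <- Q
Each backdoor path contains an unconditioned collider, so every path is already blocked with the empty conditioning set:
  P1: blocked at collider T (neither it nor any descendant is in the conditioning set).
The empty set is therefore the unique smallest valid set.

{}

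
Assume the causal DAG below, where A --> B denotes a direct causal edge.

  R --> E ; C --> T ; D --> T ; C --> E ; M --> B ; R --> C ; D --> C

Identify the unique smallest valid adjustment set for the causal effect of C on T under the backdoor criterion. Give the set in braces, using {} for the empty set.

{D}

Variables eligible for adjustment (non-descendants of C, excluding C and T): {B, D, M, R}.
Backdoor paths from C to T:
  P1: C <- D -> T
The empty set is not sufficient: P1 (C <- D -> T) has no collider blocking it and no conditioned non-collider, so it is open.
Try {D}:
  P1: blocked at fork node D ∈ conditioning set.
{D} contains no descendant of C and blocks every backdoor path.
No other singleton works — e.g. {R} leaves P1 open — so {D} is the unique smallest valid adjustment set.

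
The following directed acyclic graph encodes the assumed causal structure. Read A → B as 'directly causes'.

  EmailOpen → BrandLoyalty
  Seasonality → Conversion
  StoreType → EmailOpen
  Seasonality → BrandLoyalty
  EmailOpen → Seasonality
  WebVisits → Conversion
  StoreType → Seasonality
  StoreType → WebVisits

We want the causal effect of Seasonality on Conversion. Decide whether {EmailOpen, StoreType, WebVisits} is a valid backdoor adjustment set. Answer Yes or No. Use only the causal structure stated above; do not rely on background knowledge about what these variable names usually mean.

Backdoor paths from Seasonality to Conversion (paths whose first edge points into Seasonality):
  P1: Seasonality <- StoreType -> WebVisits -> Conversion
  P2: Seasonality <- EmailOpen <- StoreType -> WebVisits -> Conversion
Condition 1 (no descendant of Seasonality in the set): holds — descendants of Seasonality are {BrandLoyalty, Conversion}; none are in {EmailOpen, StoreType, WebVisits}.
Condition 2 (every backdoor path blocked by {EmailOpen, StoreType, WebVisits}):
  P1: blocked at fork node StoreType ∈ conditioning set.
  P2: blocked at chain node EmailOpen ∈ conditioning set.
{EmailOpen, StoreType, WebVisits} satisfies the backdoor criterion.

Yes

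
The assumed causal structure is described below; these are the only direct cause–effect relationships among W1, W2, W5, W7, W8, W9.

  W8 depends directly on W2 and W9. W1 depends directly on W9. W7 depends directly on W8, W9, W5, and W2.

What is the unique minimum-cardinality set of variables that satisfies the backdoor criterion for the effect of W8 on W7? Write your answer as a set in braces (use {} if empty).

Variables eligible for adjustment (non-descendants of W8, excluding W8 and W7): {W1, W2, W5, W9}.
Backdoor paths from W8 to W7:
  P1: W8 <- W9 -> W7
  P2: W8 <- W2 -> W7
The empty set is not sufficient: P1 (W8 <- W9 -> W7) has no collider blocking it and no conditioned non-collider, so it is open.
Try {W2, W9}:
  P1: blocked at fork node W9 ∈ conditioning set.
  P2: blocked at fork node W2 ∈ conditioning set.
{W2, W9} contains no descendant of W8 and blocks every backdoor path.
Every element of {W2, W9} is needed (dropping W2 leaves P2 open; dropping W9 leaves P1 open), so no proper subset is valid.
Among all size-2 subsets of the eligible variables, only {W2, W9} blocks every backdoor path, so it is the unique smallest valid adjustment set.

{W2, W9}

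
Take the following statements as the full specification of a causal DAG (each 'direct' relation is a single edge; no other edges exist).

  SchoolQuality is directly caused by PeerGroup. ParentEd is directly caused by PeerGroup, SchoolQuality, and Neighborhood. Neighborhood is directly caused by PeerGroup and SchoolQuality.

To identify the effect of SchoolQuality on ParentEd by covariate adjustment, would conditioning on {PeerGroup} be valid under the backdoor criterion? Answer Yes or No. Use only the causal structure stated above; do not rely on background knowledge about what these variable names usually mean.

Yes

Backdoor paths from SchoolQuality to ParentEd (paths whose first edge points into SchoolQuality):
  P1: SchoolQuality <- PeerGroup -> Neighborhood -> ParentEd
  P2: SchoolQuality <- PeerGroup -> ParentEd
Condition 1 (no descendant of SchoolQuality in the set): holds — descendants of SchoolQuality are {Neighborhood, ParentEd}; none are in {PeerGroup}.
Condition 2 (every backdoor path blocked by {PeerGroup}):
  P1: blocked at fork node PeerGroup ∈ conditioning set.
  P2: blocked at fork node PeerGroup ∈ conditioning set.
{PeerGroup} satisfies the backdoor criterion.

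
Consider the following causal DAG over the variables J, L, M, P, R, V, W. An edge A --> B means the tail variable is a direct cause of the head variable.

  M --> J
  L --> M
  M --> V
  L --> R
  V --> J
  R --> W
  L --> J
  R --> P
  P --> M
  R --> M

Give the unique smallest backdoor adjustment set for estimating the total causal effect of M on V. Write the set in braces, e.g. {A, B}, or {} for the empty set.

Variables eligible for adjustment (non-descendants of M, excluding M and V): {L, P, R, W}.
Backdoor paths from M to V:
  P1: M <- L -> J <- V
  P2: M <- R <- L -> J <- V
  P3: M <- P <- R <- L -> J <- V
Each backdoor path contains an unconditioned collider, so every path is already blocked with the empty conditioning set:
  P1: blocked at collider J (neither it nor any descendant is in the conditioning set).
  P2: blocked at collider J (neither it nor any descendant is in the conditioning set).
  P3: blocked at collider J (neither it nor any descendant is in the conditioning set).
The empty set is therefore the unique smallest valid set.

{}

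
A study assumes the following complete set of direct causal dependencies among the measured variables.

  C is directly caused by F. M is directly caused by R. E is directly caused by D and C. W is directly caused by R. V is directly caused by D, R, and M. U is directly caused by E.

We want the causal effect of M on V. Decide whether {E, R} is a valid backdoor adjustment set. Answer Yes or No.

Backdoor paths from M to V (paths whose first edge points into M):
  P1: M <- R -> V
Condition 1 (no descendant of M in the set): holds — descendants of M are {V}; none are in {E, R}.
Condition 2 (every backdoor path blocked by {E, R}):
  P1: blocked at fork node R ∈ conditioning set.
{E, R} satisfies the backdoor criterion.

Yes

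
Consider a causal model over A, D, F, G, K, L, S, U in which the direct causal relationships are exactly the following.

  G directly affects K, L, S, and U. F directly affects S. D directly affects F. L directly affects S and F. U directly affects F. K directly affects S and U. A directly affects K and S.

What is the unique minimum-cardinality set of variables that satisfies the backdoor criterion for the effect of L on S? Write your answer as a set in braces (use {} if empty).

Variables eligible for adjustment (non-descendants of L, excluding L and S): {A, D, G, K, U}.
Backdoor paths from L to S:
  P1: L <- G -> K <- A -> S
  P2: L <- G -> K -> U -> F -> S
  P3: L <- G -> K -> S
  P4: L <- G -> U <- K <- A -> S
  P5: L <- G -> U <- K -> S
  P6: L <- G -> U -> F -> S
  P7: L <- G -> S
The empty set is not sufficient: P2 (L <- G -> K -> U -> F -> S) has no collider blocking it and no conditioned non-collider, so it is open.
Try {G}:
  P1: blocked at fork node G ∈ conditioning set.
  P2: blocked at fork node G ∈ conditioning set.
  P3: blocked at fork node G ∈ conditioning set.
  P4: blocked at fork node G ∈ conditioning set.
  P5: blocked at fork node G ∈ conditioning set.
  P6: blocked at fork node G ∈ conditioning set.
  P7: blocked at fork node G ∈ conditioning set.
{G} contains no descendant of L and blocks every backdoor path.
No other singleton works — e.g. {D} leaves P2 open — so {G} is the unique smallest valid adjustment set.

{G}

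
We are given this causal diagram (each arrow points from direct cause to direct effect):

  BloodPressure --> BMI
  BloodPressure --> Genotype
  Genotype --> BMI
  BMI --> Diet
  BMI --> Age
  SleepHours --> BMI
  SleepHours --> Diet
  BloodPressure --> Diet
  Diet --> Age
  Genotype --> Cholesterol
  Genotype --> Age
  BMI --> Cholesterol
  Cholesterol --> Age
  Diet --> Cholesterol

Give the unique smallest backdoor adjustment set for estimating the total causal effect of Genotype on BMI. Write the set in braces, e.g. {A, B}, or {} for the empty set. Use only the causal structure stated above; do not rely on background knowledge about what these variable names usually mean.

{BloodPressure}

Variables eligible for adjustment (non-descendants of Genotype, excluding Genotype and BMI): {BloodPressure, SleepHours}.
Backdoor paths from Genotype to BMI:
  P1: Genotype <- BloodPressure -> BMI
  P2: Genotype <- BloodPressure -> Diet <- SleepHours -> BMI
  P3: Genotype <- BloodPressure -> Diet <- BMI
  P4: Genotype <- BloodPressure -> Diet -> Cholesterol <- BMI
  P5: Genotype <- BloodPressure -> Diet -> Cholesterol -> Age <- BMI
  P6: Genotype <- BloodPressure -> Diet -> Age <- BMI
  P7: Genotype <- BloodPressure -> Diet -> Age <- Cholesterol <- BMI
The empty set is not sufficient: P1 (Genotype <- BloodPressure -> BMI) has no collider blocking it and no conditioned non-collider, so it is open.
Try {BloodPressure}:
  P1: blocked at fork node BloodPressure ∈ conditioning set.
  P2: blocked at fork node BloodPressure ∈ conditioning set.
  P3: blocked at fork node BloodPressure ∈ conditioning set.
  P4: blocked at fork node BloodPressure ∈ conditioning set.
  P5: blocked at fork node BloodPressure ∈ conditioning set.
  P6: blocked at fork node BloodPressure ∈ conditioning set.
  P7: blocked at fork node BloodPressure ∈ conditioning set.
{BloodPressure} contains no descendant of Genotype and blocks every backdoor path.
No other singleton works — e.g. {SleepHours} leaves P1 open — so {BloodPressure} is the unique smallest valid adjustment set.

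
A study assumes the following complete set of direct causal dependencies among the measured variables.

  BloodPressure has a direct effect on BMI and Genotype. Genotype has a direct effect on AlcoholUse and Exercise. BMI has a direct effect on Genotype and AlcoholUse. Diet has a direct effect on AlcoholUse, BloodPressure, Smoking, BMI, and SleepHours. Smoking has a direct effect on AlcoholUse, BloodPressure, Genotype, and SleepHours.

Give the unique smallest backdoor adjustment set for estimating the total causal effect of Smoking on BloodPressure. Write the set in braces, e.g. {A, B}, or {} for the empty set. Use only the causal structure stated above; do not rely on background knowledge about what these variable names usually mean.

Variables eligible for adjustment (non-descendants of Smoking, excluding Smoking and BloodPressure): {Diet}.
Backdoor paths from Smoking to BloodPressure:
  P1: Smoking <- Diet -> BloodPressure
  P2: Smoking <- Diet -> BMI <- BloodPressure
  P3: Smoking <- Diet -> BMI -> Genotype <- BloodPressure
  P4: Smoking <- Diet -> BMI -> AlcoholUse <- Genotype <- BloodPressure
  P5: Smoking <- Diet -> AlcoholUse <- BMI <- BloodPressure
  P6: Smoking <- Diet -> AlcoholUse <- BMI -> Genotype <- BloodPressure
  P7: Smoking <- Diet -> AlcoholUse <- Genotype <- BloodPressure
  P8: Smoking <- Diet -> AlcoholUse <- Genotype <- BMI <- BloodPressure
The empty set is not sufficient: P1 (Smoking <- Diet -> BloodPressure) has no collider blocking it and no conditioned non-collider, so it is open.
Try {Diet}:
  P1: blocked at fork node Diet ∈ conditioning set.
  P2: blocked at fork node Diet ∈ conditioning set.
  P3: blocked at fork node Diet ∈ conditioning set.
  P4: blocked at fork node Diet ∈ conditioning set.
  P5: blocked at fork node Diet ∈ conditioning set.
  P6: blocked at fork node Diet ∈ conditioning set.
  P7: blocked at fork node Diet ∈ conditioning set.
  P8: blocked at fork node Diet ∈ conditioning set.
{Diet} contains no descendant of Smoking and blocks every backdoor path.
{Diet} is the unique smallest valid adjustment set.

{Diet}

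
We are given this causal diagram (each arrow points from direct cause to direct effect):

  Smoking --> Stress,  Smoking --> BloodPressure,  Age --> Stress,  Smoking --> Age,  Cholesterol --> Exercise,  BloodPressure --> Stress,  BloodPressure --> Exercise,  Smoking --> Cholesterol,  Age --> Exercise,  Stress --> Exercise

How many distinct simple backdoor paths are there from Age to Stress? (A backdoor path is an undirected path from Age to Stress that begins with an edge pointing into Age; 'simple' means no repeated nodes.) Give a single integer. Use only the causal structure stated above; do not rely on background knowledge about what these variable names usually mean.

A backdoor path from Age to Stress is any simple undirected path whose first edge points into Age (i.e. leaves Age via a parent).
Parents of Age: {Smoking}.
Enumerating:
  P1: Age <- Smoking -> Cholesterol -> Exercise <- BloodPressure -> Stress
  P2: Age <- Smoking -> Cholesterol -> Exercise <- Stress
  P3: Age <- Smoking -> BloodPressure -> Stress
  P4: Age <- Smoking -> BloodPressure -> Exercise <- Stress
  P5: Age <- Smoking -> Stress
That exhausts the simple backdoor paths. Count: 5.

5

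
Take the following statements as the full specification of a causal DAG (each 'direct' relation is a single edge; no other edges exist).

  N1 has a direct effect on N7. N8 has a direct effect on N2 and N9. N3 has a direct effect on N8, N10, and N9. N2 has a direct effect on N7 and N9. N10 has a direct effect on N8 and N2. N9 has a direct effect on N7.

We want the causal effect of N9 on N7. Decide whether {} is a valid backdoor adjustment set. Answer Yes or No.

No

Backdoor paths from N9 to N7 (paths whose first edge points into N9):
  P1: N9 <- N3 -> N10 -> N8 -> N2 -> N7
  P2: N9 <- N3 -> N10 -> N2 -> N7
  P3: N9 <- N3 -> N8 <- N10 -> N2 -> N7
  P4: N9 <- N3 -> N8 -> N2 -> N7
  P5: N9 <- N8 <- N3 -> N10 -> N2 -> N7
  P6: N9 <- N8 <- N10 -> N2 -> N7
  P7: N9 <- N8 -> N2 -> N7
  P8: N9 <- N2 -> N7
Condition 1 (no descendant of N9 in the set): holds — descendants of N9 are {N7}; none are in {}.
Condition 2 (every backdoor path blocked by {}):
  P1: open — no interior node is in the conditioning set.
  P2: open — no interior node is in the conditioning set.
  P3: blocked at collider N8 (neither it nor any descendant is in the conditioning set).
  P4: open — no interior node is in the conditioning set.
  P5: open — no interior node is in the conditioning set.
  P6: open — no interior node is in the conditioning set.
  P7: open — no interior node is in the conditioning set.
  P8: open — no interior node is in the conditioning set.
{} does not satisfy the backdoor criterion.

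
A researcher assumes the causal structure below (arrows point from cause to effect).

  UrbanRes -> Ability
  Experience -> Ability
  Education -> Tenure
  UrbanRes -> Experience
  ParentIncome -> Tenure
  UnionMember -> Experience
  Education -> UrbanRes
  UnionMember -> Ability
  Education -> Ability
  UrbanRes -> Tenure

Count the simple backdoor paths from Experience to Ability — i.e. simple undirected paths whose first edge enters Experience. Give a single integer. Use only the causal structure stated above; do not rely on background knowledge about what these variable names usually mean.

4

A backdoor path from Experience to Ability is any simple undirected path whose first edge points into Experience (i.e. leaves Experience via a parent).
Parents of Experience: {UnionMember, UrbanRes}.
Enumerating:
  P1: Experience <- UnionMember -> Ability
  P2: Experience <- UrbanRes <- Education -> Ability
  P3: Experience <- UrbanRes -> Tenure <- Education -> Ability
  P4: Experience <- UrbanRes -> Ability
That exhausts the simple backdoor paths. Count: 4.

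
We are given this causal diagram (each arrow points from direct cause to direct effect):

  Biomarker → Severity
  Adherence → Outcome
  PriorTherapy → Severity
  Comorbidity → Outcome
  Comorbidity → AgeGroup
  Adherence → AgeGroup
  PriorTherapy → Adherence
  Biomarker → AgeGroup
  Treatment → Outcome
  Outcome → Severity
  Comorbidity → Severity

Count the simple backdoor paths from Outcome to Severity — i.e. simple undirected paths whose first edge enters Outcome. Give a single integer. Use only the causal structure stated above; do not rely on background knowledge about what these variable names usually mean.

6

A backdoor path from Outcome to Severity is any simple undirected path whose first edge points into Outcome (i.e. leaves Outcome via a parent).
Parents of Outcome: {Adherence, Comorbidity, Treatment}.
Enumerating:
  P1: Outcome <- Adherence <- PriorTherapy -> Severity
  P2: Outcome <- Adherence -> AgeGroup <- Biomarker -> Severity
  P3: Outcome <- Adherence -> AgeGroup <- Comorbidity -> Severity
  P4: Outcome <- Comorbidity -> AgeGroup <- Adherence <- PriorTherapy -> Severity
  P5: Outcome <- Comorbidity -> AgeGroup <- Biomarker -> Severity
  P6: Outcome <- Comorbidity -> Severity
That exhausts the simple backdoor paths. Count: 6.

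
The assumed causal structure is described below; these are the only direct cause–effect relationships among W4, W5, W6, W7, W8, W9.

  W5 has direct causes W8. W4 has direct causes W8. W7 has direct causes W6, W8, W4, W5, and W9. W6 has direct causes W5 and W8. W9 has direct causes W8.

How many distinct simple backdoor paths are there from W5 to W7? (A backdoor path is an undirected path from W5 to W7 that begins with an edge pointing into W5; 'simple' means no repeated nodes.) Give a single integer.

A backdoor path from W5 to W7 is any simple undirected path whose first edge points into W5 (i.e. leaves W5 via a parent).
Parents of W5: {W8}.
Enumerating:
  P1: W5 <- W8 -> W6 -> W7
  P2: W5 <- W8 -> W9 -> W7
  P3: W5 <- W8 -> W4 -> W7
  P4: W5 <- W8 -> W7
That exhausts the simple backdoor paths. Count: 4.

4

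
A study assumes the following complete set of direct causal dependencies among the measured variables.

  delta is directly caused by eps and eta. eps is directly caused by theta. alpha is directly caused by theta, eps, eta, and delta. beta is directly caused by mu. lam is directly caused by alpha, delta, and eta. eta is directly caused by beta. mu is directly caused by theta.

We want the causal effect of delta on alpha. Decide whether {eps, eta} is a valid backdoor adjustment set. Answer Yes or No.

Yes

Backdoor paths from delta to alpha (paths whose first edge points into delta):
  P1: delta <- eps <- theta -> mu -> beta -> eta -> alpha
  P2: delta <- eps <- theta -> mu -> beta -> eta -> lam <- alpha
  P3: delta <- eps <- theta -> alpha
  P4: delta <- eps -> alpha
  P5: delta <- eta <- beta <- mu <- theta -> eps -> alpha
  P6: delta <- eta <- beta <- mu <- theta -> alpha
  P7: delta <- eta -> alpha
  P8: delta <- eta -> lam <- alpha
Condition 1 (no descendant of delta in the set): holds — descendants of delta are {alpha, lam}; none are in {eps, eta}.
Condition 2 (every backdoor path blocked by {eps, eta}):
  P1: blocked at chain node eps ∈ conditioning set.
  P2: blocked at chain node eps ∈ conditioning set.
  P3: blocked at chain node eps ∈ conditioning set.
  P4: blocked at fork node eps ∈ conditioning set.
  P5: blocked at chain node eta ∈ conditioning set.
  P6: blocked at chain node eta ∈ conditioning set.
  P7: blocked at fork node eta ∈ conditioning set.
  P8: blocked at fork node eta ∈ conditioning set.
{eps, eta} satisfies the backdoor criterion.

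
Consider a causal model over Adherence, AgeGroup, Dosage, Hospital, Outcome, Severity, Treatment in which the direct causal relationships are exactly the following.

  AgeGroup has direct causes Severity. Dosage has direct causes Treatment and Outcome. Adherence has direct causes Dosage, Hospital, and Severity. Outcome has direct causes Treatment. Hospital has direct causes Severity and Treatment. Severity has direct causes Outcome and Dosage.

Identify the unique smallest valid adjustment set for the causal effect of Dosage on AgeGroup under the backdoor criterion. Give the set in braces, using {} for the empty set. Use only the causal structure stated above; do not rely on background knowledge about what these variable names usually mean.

{Outcome}

Variables eligible for adjustment (non-descendants of Dosage, excluding Dosage and AgeGroup): {Outcome, Treatment}.
Backdoor paths from Dosage to AgeGroup:
  P1: Dosage <- Treatment -> Outcome -> Severity -> AgeGroup
  P2: Dosage <- Treatment -> Hospital <- Severity -> AgeGroup
  P3: Dosage <- Treatment -> Hospital -> Adherence <- Severity -> AgeGroup
  P4: Dosage <- Outcome <- Treatment -> Hospital <- Severity -> AgeGroup
  P5: Dosage <- Outcome <- Treatment -> Hospital -> Adherence <- Severity -> AgeGroup
  P6: Dosage <- Outcome -> Severity -> AgeGroup
The empty set is not sufficient: P1 (Dosage <- Treatment -> Outcome -> Severity -> AgeGroup) has no collider blocking it and no conditioned non-collider, so it is open.
Try {Outcome}:
  P1: blocked at chain node Outcome ∈ conditioning set.
  P2: blocked at collider Hospital (neither it nor any descendant is in the conditioning set).
  P3: blocked at collider Adherence (neither it nor any descendant is in the conditioning set).
  P4: blocked at chain node Outcome ∈ conditioning set.
  P5: blocked at chain node Outcome ∈ conditioning set.
  P6: blocked at fork node Outcome ∈ conditioning set.
{Outcome} contains no descendant of Dosage and blocks every backdoor path.
No other singleton works — e.g. {Treatment} leaves P6 open — so {Outcome} is the unique smallest valid adjustment set.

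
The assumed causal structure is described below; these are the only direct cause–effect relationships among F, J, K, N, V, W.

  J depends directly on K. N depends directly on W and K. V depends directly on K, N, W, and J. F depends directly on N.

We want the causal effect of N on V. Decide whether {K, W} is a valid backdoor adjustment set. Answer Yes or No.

Backdoor paths from N to V (paths whose first edge points into N):
  P1: N <- K -> J -> V
  P2: N <- K -> V
  P3: N <- W -> V
Condition 1 (no descendant of N in the set): holds — descendants of N are {F, V}; none are in {K, W}.
Condition 2 (every backdoor path blocked by {K, W}):
  P1: blocked at fork node K ∈ conditioning set.
  P2: blocked at fork node K ∈ conditioning set.
  P3: blocked at fork node W ∈ conditioning set.
{K, W} satisfies the backdoor criterion.

Yes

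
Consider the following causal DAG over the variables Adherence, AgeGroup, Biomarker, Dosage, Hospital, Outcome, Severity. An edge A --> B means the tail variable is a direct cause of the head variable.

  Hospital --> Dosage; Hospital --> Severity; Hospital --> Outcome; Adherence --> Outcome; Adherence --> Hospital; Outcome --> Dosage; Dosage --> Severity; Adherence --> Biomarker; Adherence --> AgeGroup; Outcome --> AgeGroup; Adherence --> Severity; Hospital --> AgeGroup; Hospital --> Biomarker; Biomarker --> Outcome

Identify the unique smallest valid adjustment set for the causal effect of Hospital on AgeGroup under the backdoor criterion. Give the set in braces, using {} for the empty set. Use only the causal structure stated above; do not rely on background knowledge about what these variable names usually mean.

Variables eligible for adjustment (non-descendants of Hospital, excluding Hospital and AgeGroup): {Adherence}.
Backdoor paths from Hospital to AgeGroup:
  P1: Hospital <- Adherence -> Biomarker -> Outcome -> AgeGroup
  P2: Hospital <- Adherence -> Outcome -> AgeGroup
  P3: Hospital <- Adherence -> AgeGroup
  P4: Hospital <- Adherence -> Severity <- Dosage <- Outcome -> AgeGroup
The empty set is not sufficient: P1 (Hospital <- Adherence -> Biomarker -> Outcome -> AgeGroup) has no collider blocking it and no conditioned non-collider, so it is open.
Try {Adherence}:
  P1: blocked at fork node Adherence ∈ conditioning set.
  P2: blocked at fork node Adherence ∈ conditioning set.
  P3: blocked at fork node Adherence ∈ conditioning set.
  P4: blocked at fork node Adherence ∈ conditioning set.
{Adherence} contains no descendant of Hospital and blocks every backdoor path.
{Adherence} is the unique smallest valid adjustment set.

{Adherence}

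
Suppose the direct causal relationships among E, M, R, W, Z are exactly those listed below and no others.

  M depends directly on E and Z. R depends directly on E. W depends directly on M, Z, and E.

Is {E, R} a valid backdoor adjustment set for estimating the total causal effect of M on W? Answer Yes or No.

No

Backdoor paths from M to W (paths whose first edge points into M):
  P1: M <- Z -> W
  P2: M <- E -> W
Condition 1 (no descendant of M in the set): holds — descendants of M are {W}; none are in {E, R}.
Condition 2 (every backdoor path blocked by {E, R}):
  P1: open — no interior node is in the conditioning set.
  P2: blocked at fork node E ∈ conditioning set.
{E, R} does not satisfy the backdoor criterion.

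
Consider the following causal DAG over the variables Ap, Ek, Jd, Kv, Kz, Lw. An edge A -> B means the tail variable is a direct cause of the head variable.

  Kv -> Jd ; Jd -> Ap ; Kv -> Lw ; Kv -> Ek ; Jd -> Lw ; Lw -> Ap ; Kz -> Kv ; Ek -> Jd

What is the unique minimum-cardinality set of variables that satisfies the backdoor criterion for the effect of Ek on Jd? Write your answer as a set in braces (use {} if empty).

Variables eligible for adjustment (non-descendants of Ek, excluding Ek and Jd): {Kv, Kz}.
Backdoor paths from Ek to Jd:
  P1: Ek <- Kv -> Jd
  P2: Ek <- Kv -> Lw <- Jd
  P3: Ek <- Kv -> Lw -> Ap <- Jd
The empty set is not sufficient: P1 (Ek <- Kv -> Jd) has no collider blocking it and no conditioned non-collider, so it is open.
Try {Kv}:
  P1: blocked at fork node Kv ∈ conditioning set.
  P2: blocked at fork node Kv ∈ conditioning set.
  P3: blocked at fork node Kv ∈ conditioning set.
{Kv} contains no descendant of Ek and blocks every backdoor path.
No other singleton works — e.g. {Kz} leaves P1 open — so {Kv} is the unique smallest valid adjustment set.

{Kv}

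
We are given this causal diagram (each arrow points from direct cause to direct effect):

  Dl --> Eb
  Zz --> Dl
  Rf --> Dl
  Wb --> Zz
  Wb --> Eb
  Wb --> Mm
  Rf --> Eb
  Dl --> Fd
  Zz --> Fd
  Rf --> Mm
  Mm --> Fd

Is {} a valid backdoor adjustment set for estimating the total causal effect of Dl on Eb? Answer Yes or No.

No

Backdoor paths from Dl to Eb (paths whose first edge points into Dl):
  P1: Dl <- Rf -> Mm <- Wb -> Eb
  P2: Dl <- Rf -> Mm -> Fd <- Zz <- Wb -> Eb
  P3: Dl <- Rf -> Eb
  P4: Dl <- Zz <- Wb -> Mm <- Rf -> Eb
  P5: Dl <- Zz <- Wb -> Eb
  P6: Dl <- Zz -> Fd <- Mm <- Rf -> Eb
  P7: Dl <- Zz -> Fd <- Mm <- Wb -> Eb
Condition 1 (no descendant of Dl in the set): holds — descendants of Dl are {Eb, Fd}; none are in {}.
Condition 2 (every backdoor path blocked by {}):
  P1: blocked at collider Mm (neither it nor any descendant is in the conditioning set).
  P2: blocked at collider Fd (neither it nor any descendant is in the conditioning set).
  P3: open — no interior node is in the conditioning set.
  P4: blocked at collider Mm (neither it nor any descendant is in the conditioning set).
  P5: open — no interior node is in the conditioning set.
  P6: blocked at collider Fd (neither it nor any descendant is in the conditioning set).
  P7: blocked at collider Fd (neither it nor any descendant is in the conditioning set).
{} does not satisfy the backdoor criterion.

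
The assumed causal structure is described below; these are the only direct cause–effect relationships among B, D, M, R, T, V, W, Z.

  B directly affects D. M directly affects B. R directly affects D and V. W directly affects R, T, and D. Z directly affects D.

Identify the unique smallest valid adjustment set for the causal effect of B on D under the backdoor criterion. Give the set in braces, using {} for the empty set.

Variables eligible for adjustment (non-descendants of B, excluding B and D): {M, R, T, V, W, Z}.
Backdoor paths from B to D:
  (none)
With no backdoor paths the empty set already satisfies the criterion, and it is trivially minimal.

{}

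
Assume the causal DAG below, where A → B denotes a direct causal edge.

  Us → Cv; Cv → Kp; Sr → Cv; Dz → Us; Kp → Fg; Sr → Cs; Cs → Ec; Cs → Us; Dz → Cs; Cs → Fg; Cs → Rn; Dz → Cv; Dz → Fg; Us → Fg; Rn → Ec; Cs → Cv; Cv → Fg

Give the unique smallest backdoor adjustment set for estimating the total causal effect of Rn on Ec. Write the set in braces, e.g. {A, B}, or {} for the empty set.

{Cs}

Variables eligible for adjustment (non-descendants of Rn, excluding Rn and Ec): {Cs, Cv, Dz, Fg, Kp, Sr, Us}.
Backdoor paths from Rn to Ec:
  P1: Rn <- Cs -> Ec
The empty set is not sufficient: P1 (Rn <- Cs -> Ec) has no collider blocking it and no conditioned non-collider, so it is open.
Try {Cs}:
  P1: blocked at fork node Cs ∈ conditioning set.
{Cs} contains no descendant of Rn and blocks every backdoor path.
No other singleton works — e.g. {Sr} leaves P1 open — so {Cs} is the unique smallest valid adjustment set.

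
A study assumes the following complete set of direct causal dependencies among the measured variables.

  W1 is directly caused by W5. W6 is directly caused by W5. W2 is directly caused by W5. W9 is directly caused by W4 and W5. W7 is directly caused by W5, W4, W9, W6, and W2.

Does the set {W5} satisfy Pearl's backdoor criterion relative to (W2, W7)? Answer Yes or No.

Backdoor paths from W2 to W7 (paths whose first edge points into W2):
  P1: W2 <- W5 -> W6 -> W7
  P2: W2 <- W5 -> W9 <- W4 -> W7
  P3: W2 <- W5 -> W9 -> W7
  P4: W2 <- W5 -> W7
Condition 1 (no descendant of W2 in the set): holds — descendants of W2 are {W7}; none are in {W5}.
Condition 2 (every backdoor path blocked by {W5}):
  P1: blocked at fork node W5 ∈ conditioning set.
  P2: blocked at fork node W5 ∈ conditioning set.
  P3: blocked at fork node W5 ∈ conditioning set.
  P4: blocked at fork node W5 ∈ conditioning set.
{W5} satisfies the backdoor criterion.

Yes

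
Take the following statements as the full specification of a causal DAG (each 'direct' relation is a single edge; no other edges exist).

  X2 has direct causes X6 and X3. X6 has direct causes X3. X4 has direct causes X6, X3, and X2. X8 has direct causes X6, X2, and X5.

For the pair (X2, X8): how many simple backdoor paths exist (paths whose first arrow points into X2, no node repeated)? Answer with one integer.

3

A backdoor path from X2 to X8 is any simple undirected path whose first edge points into X2 (i.e. leaves X2 via a parent).
Parents of X2: {X3, X6}.
Enumerating:
  P1: X2 <- X3 -> X6 -> X8
  P2: X2 <- X3 -> X4 <- X6 -> X8
  P3: X2 <- X6 -> X8
That exhausts the simple backdoor paths. Count: 3.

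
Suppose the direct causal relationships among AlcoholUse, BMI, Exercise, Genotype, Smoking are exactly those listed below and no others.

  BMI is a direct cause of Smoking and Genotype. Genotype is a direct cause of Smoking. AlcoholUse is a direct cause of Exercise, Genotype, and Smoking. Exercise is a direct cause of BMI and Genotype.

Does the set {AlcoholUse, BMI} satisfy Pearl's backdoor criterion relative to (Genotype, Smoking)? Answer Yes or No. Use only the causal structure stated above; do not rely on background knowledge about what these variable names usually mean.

Backdoor paths from Genotype to Smoking (paths whose first edge points into Genotype):
  P1: Genotype <- AlcoholUse -> Exercise -> BMI -> Smoking
  P2: Genotype <- AlcoholUse -> Smoking
  P3: Genotype <- Exercise <- AlcoholUse -> Smoking
  P4: Genotype <- Exercise -> BMI -> Smoking
  P5: Genotype <- BMI <- Exercise <- AlcoholUse -> Smoking
  P6: Genotype <- BMI -> Smoking
Condition 1 (no descendant of Genotype in the set): holds — descendants of Genotype are {Smoking}; none are in {AlcoholUse, BMI}.
Condition 2 (every backdoor path blocked by {AlcoholUse, BMI}):
  P1: blocked at fork node AlcoholUse ∈ conditioning set.
  P2: blocked at fork node AlcoholUse ∈ conditioning set.
  P3: blocked at fork node AlcoholUse ∈ conditioning set.
  P4: blocked at chain node BMI ∈ conditioning set.
  P5: blocked at chain node BMI ∈ conditioning set.
  P6: blocked at fork node BMI ∈ conditioning set.
{AlcoholUse, BMI} satisfies the backdoor criterion.

Yes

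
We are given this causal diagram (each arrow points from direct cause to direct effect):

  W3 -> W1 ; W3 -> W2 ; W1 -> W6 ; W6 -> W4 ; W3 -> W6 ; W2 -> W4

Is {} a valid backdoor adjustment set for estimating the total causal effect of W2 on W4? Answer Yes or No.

No

Backdoor paths from W2 to W4 (paths whose first edge points into W2):
  P1: W2 <- W3 -> W1 -> W6 -> W4
  P2: W2 <- W3 -> W6 -> W4
Condition 1 (no descendant of W2 in the set): holds — descendants of W2 are {W4}; none are in {}.
Condition 2 (every backdoor path blocked by {}):
  P1: open — no interior node is in the conditioning set.
  P2: open — no interior node is in the conditioning set.
{} does not satisfy the backdoor criterion.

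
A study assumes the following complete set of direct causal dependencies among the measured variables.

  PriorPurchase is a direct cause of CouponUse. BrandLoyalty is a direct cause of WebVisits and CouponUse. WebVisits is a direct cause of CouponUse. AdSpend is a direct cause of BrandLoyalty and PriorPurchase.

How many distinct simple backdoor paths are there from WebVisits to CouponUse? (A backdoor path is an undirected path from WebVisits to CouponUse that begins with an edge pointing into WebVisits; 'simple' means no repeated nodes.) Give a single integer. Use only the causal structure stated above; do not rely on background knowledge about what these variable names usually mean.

2

A backdoor path from WebVisits to CouponUse is any simple undirected path whose first edge points into WebVisits (i.e. leaves WebVisits via a parent).
Parents of WebVisits: {BrandLoyalty}.
Enumerating:
  P1: WebVisits <- BrandLoyalty <- AdSpend -> PriorPurchase -> CouponUse
  P2: WebVisits <- BrandLoyalty -> CouponUse
That exhausts the simple backdoor paths. Count: 2.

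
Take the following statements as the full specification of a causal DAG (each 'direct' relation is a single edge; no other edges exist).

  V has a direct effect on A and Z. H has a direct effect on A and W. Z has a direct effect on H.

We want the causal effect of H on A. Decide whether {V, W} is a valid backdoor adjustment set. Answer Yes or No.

Backdoor paths from H to A (paths whose first edge points into H):
  P1: H <- Z <- V -> A
Condition 1 (no descendant of H in the set): FAILS — W is a descendant of H.
Condition 2 (every backdoor path blocked by {V, W}):
  P1: blocked at fork node V ∈ conditioning set.
{V, W} does not satisfy the backdoor criterion.

No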